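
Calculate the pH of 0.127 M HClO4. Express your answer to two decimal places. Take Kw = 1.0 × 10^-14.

pH = 0.90

HClO4 is a strong acid and dissociates completely, so [H+] = 0.127 M.
pH = -log(0.127) = 0.90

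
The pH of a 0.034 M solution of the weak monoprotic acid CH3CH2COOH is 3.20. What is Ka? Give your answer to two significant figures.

Ka = 1.2 × 10^-5

[H+] = 10^(-3.20) = 6.31 × 10^-4 M
At equilibrium [HA] = 0.034 − 6.31 × 10^-4 = 3.34 × 10^-2 M
Ka = [H+][A-]/[HA] = (6.31 × 10^-4)² / 3.34 × 10^-2 = 1.2 × 10^-5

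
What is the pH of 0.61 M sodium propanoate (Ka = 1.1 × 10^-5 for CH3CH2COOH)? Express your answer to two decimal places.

pH = 9.37

CH3CH2COO- is the conjugate base of the weak acid CH3CH2COOH.
Kb = Kw/Ka = 1.0×10^-14 / 1.1 × 10^-5 = 9.09 × 10^-10
Kb = [OH-]²/(0.61 − [OH-]) = 9.09 × 10^-10
Assume [OH-] ≪ 0.61: [OH-] ≈ √(9.09 × 10^-10 × 0.61) = 2.35 × 10^-5 M
pOH = 4.63, so pH = 14.00 − pOH = 9.37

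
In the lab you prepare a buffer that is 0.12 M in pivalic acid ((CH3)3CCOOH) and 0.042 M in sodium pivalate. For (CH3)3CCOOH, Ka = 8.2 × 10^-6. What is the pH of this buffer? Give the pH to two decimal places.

pH = 4.63

pKa = −log(8.2 × 10^-6) = 5.086
Using pH = pKa + log([base]/[acid]) with [base]/[acid] = 0.042/0.12:
pH = 5.086 + (-0.456) = 4.63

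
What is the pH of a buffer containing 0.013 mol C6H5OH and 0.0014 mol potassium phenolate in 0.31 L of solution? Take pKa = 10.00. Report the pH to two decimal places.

Using pH = pKa + log([base]/[acid]) with [base]/[acid] = 0.0014/0.013:
pH = 10.00 + (-0.968) = 9.03

pH = 9.03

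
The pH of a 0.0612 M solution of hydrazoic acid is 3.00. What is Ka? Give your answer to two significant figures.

Ka = 1.7 × 10^-5

[H+] = 10^(-3.00) = 1.00 × 10^-3 M
At equilibrium [HA] = 0.0612 − 1.00 × 10^-3 = 6.02 × 10^-2 M
Ka = [H+][A-]/[HA] = (1.00 × 10^-3)² / 6.02 × 10^-2 = 1.7 × 10^-5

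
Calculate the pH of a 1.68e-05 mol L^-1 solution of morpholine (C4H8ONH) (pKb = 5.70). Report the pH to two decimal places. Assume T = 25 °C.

pH = 8.69

C4H8ONH + H2O ⇌ C4H8ONH2+ + OH-
Kb = 10^(−5.70) = 2.00 × 10^-6
Kb = x²/(1.68e-05 − x) = 2.00 × 10^-6
x is not negligible relative to C₀; solve x² + 2e-06·x − 3.36e-11 = 0.
x = (−Kb + √(Kb² + 4·Kb·C₀))/2 = 4.88 × 10^-6 M
pOH = 5.31, so pH = 14.00 − pOH = 8.69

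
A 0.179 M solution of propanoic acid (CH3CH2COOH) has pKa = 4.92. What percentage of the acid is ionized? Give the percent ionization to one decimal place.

CH3CH2COOH ⇌ CH3CH2COO- + H+; let x = [H+] at equilibrium.
Ka = 10^(−4.92) = 1.20 × 10^-5
x ≈ √(Ka·C₀) = √(1.20 × 10^-5 × 0.179) = 1.47 × 10^-3 M
% ionization = x/C₀ × 100% = 1.47 × 10^-3/0.179 × 100% = 0.8%

0.8%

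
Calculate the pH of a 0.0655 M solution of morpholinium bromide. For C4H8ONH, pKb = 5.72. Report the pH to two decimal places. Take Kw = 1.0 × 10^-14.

pH = 4.73

C4H8ONH2+ is the conjugate acid of the weak base C4H8ONH.
Kb = 10^(−5.72) = 1.91 × 10^-6
Ka = Kw/Kb = 1.0×10^-14 / 1.91 × 10^-6 = 5.24 × 10^-9
From the ICE table, Ka = [H+]²/(0.0655 − [H+]) = 5.24 × 10^-9.
Since Ka ≪ C₀, [H+] ≈ √(Ka·C₀) = 1.85 × 10^-5 M.
([H+]/C₀ = 0.028% < 5%, so the approximation holds.)
pH = −log[H+] = −log(1.85 × 10^-5) = 4.73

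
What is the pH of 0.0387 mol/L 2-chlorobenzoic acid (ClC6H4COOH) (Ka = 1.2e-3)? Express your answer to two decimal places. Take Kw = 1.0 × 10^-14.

pH = 2.20

ClC6H4COOH ⇌ ClC6H4COO- + H+
Ka = [H+]²/(0.0387 − [H+]) = 1.2 × 10^-3
Here C₀/Ka ≈ 32.2, so the small-[H+] approximation fails. Use the quadratic:
[H+] = (−Ka + √(Ka² + 4·Ka·C₀))/2 = 6.24 × 10^-3 M
pH = −log[H+] = −log(6.24 × 10^-3) = 2.20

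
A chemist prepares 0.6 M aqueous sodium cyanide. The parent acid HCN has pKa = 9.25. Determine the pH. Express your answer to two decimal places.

CN- is the conjugate base of the weak acid HCN.
Ka = 10^(−9.25) = 5.62 × 10^-10
Kb = Kw/Ka = 1.0×10^-14 / 5.62 × 10^-10 = 1.78 × 10^-5
Let x = [OH-] at equilibrium. Kb = x²/(0.6 − x).
Since Kb ≪ C₀, x ≈ √(Kb·C₀) = 3.27 × 10^-3 M.
Check: 0.54% ionized — well under 5%, approximation valid.
pOH = 2.49, so pH = 14.00 − pOH = 11.51

pH = 11.51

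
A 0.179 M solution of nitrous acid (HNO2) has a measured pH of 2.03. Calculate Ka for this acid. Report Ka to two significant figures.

[H+] = 10^(-2.03) = 9.33 × 10^-3 M
At equilibrium [HA] = 0.179 − 9.33 × 10^-3 = 1.70 × 10^-1 M
Ka = [H+][A-]/[HA] = (9.33 × 10^-3)² / 1.70 × 10^-1 = 5.1 × 10^-4

Ka = 5.1 × 10^-4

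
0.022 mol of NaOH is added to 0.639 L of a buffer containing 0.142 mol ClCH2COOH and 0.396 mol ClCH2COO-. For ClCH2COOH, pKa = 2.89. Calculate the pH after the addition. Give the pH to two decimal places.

pH = 3.43

OH- converts ClCH2COOH to ClCH2COO-: ClCH2COOH → 0.12 mol, ClCH2COO- → 0.418 mol.
pH = pKa + log([A⁻]/[HA]) = 2.89 + log(0.418/0.12) = 2.89 +0.542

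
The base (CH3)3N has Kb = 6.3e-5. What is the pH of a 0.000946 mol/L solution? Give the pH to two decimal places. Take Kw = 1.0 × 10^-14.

(CH3)3N + H2O ⇌ (CH3)3NH+ + OH-
Let x = [OH-] at equilibrium. Kb = x²/(0.000946 − x).
The 5% rule fails; solving x² + Kb·x − Kb·C₀ = 0 exactly:
x = (−Kb + √(Kb² + 4·Kb·C₀))/2 = 2.15 × 10^-4 M
pOH = 3.67, so pH = 14.00 − pOH = 10.33

pH = 10.33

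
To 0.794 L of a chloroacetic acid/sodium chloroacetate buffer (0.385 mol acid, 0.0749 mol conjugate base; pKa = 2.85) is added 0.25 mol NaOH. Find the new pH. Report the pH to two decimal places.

pH = 3.23

OH- converts ClCH2COOH to ClCH2COO-: ClCH2COOH → 0.135 mol, ClCH2COO- → 0.325 mol.
Henderson–Hasselbalch with mole ratio 0.325/0.135: pH = 2.85 + (+0.382)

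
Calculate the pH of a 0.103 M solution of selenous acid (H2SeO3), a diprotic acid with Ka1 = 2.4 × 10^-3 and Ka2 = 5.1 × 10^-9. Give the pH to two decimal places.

Ka1 ≫ Ka2, so treat the first dissociation as the only significant source of H+.
Ka1 = x²/(0.103 − x) = 2.4 × 10^-3
Solving the quadratic: x = (−Ka1 + √(Ka1² + 4·Ka1·C₀))/2 = 1.46 × 10^-2 M
pH = −log(1.46 × 10^-2) = 1.84

pH = 1.84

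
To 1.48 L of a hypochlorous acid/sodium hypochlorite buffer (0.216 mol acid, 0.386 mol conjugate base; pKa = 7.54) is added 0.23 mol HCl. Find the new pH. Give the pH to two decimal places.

Added H+ converts OCl- to HOCl: HOCl → 0.446 mol, OCl- → 0.156 mol.
Henderson–Hasselbalch with mole ratio 0.156/0.446: pH = 7.54 + (-0.456)

pH = 7.08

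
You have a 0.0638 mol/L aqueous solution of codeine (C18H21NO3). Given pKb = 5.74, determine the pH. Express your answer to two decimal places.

pH = 10.53

C18H21NO3 + H2O ⇌ C18H22NO3+ + OH-
Kb = 10^(−5.74) = 1.82 × 10^-6
From the ICE table, Kb = x²/(0.0638 − x) = 1.82 × 10^-6.
Neglecting x in the denominator: x = √(1.82 × 10^-6 × 0.0638) = 3.41 × 10^-4 M
Check: 0.53% ionized — well under 5%, approximation valid.
pOH = 3.47, so pH = 14.00 − pOH = 10.53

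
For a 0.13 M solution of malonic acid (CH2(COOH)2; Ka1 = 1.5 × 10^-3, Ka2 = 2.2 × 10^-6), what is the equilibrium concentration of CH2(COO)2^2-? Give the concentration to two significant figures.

2.2 × 10^-6 M

First ionization gives [H+] ≈ [CH2(COOH)COO-] = 1.32 × 10^-2 M.
Second step: Ka2 = [H+][CH2(COO)2^2-]/[CH2(COOH)COO-] ≈ [CH2(COO)2^2-] (since [H+] ≈ [CH2(COOH)COO-]).
So [CH2(COO)2^2-] ≈ Ka2.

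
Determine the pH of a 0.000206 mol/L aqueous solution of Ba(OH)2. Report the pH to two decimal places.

pH = 10.61

Ba(OH)2 is a strong base (each formula unit releases 2 OH-); [OH-] = 0.000412 M.
pOH = -log(0.000412) = 3.39
pH = 14.00 - 3.39 = 10.61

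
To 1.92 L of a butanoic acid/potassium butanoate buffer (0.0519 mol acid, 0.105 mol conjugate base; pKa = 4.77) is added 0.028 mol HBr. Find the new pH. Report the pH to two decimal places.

Added H+ converts CH3(CH2)2COO- to CH3(CH2)2COOH: CH3(CH2)2COOH → 0.0799 mol, CH3(CH2)2COO- → 0.077 mol.
pH = pKa + log([A⁻]/[HA]) = 4.77 + log(0.077/0.0799) = 4.77 -0.016

pH = 4.75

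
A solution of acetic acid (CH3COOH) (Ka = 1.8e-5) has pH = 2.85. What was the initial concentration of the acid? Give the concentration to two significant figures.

C₀ = 1.1 × 10^-1 M

[H+] = 10^(-2.85) = 1.41 × 10^-3 M = x
Ka = x²/(C₀ − x) ⇒ C₀ = x + x²/Ka
C₀ = 1.41 × 10^-3 + (1.41 × 10^-3)²/(1.8 × 10^-5) = 1.12 × 10^-1 M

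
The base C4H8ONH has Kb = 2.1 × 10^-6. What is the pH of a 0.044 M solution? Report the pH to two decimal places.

pH = 10.48

C4H8ONH + H2O ⇌ C4H8ONH2+ + OH-
Let x = [OH-] at equilibrium. Kb = x²/(0.044 − x).
Neglecting x in the denominator: x = √(2.1 × 10^-6 × 0.044) = 3.04 × 10^-4 M
pOH = −log(3.04 × 10^-4) = 3.52; pH = 14.00 − 3.52 = 10.48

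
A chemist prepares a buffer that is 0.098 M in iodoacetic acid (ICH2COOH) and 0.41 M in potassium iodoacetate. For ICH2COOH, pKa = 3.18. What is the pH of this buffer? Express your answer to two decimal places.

pH = 3.80

Using pH = pKa + log([base]/[acid]) with [base]/[acid] = 0.41/0.098:
pH = 3.18 + (+0.622) = 3.80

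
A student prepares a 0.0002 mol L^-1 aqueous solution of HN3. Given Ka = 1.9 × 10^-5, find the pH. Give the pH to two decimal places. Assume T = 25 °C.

pH = 4.28

HN3 ⇌ N3- + H+
From the ICE table, Ka = [H+]²/(0.0002 − [H+]) = 1.9 × 10^-5.
Here C₀/Ka ≈ 10.5, so the small-[H+] approximation fails. Use the quadratic:
[H+] = (−Ka + √(Ka² + 4·Ka·C₀))/2 = 5.29 × 10^-5 M
pH = −log(5.29 × 10^-5) = 4.28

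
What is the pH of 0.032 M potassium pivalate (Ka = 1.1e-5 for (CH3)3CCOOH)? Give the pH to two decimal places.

pH = 8.73

(CH3)3CCOO- is the conjugate base of the weak acid (CH3)3CCOOH.
Kb = Kw/Ka = 1.0×10^-14 / 1.1 × 10^-5 = 9.09 × 10^-10
From the ICE table, Kb = x²/(0.032 − x) = 9.09 × 10^-10.
Since Kb ≪ C₀, x ≈ √(Kb·C₀) = 5.39 × 10^-6 M.
pOH = −log(5.39 × 10^-6) = 5.27; pH = 14.00 − 5.27 = 8.73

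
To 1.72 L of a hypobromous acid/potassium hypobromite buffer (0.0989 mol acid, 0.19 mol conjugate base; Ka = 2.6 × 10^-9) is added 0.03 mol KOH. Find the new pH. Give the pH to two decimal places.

pH = 9.09

OH- converts HOBr to OBr-: HOBr → 0.0689 mol, OBr- → 0.22 mol.
pKa = −log(2.6 × 10^-9) = 8.585
pH = pKa + log(n_OBr-/n_HOBr) = 8.585 + log(0.22/0.0689) = 8.585 + (+0.504)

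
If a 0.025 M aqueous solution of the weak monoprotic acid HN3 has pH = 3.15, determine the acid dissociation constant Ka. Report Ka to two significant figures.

Ka = 2.1 × 10^-5

[H+] = 10^(-3.15) = 7.08 × 10^-4 M
At equilibrium [HA] = 0.025 − 7.08 × 10^-4 = 2.43 × 10^-2 M
Ka = [H+][A-]/[HA] = (7.08 × 10^-4)² / 2.43 × 10^-2 = 2.1 × 10^-5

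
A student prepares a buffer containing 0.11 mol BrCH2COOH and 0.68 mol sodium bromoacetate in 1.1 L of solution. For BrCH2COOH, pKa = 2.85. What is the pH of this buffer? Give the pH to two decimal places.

pH = pKa + log([A⁻]/[HA]) = 2.85 + log(0.68/0.11)
pH = 2.85 + (+0.791) = 3.64

pH = 3.64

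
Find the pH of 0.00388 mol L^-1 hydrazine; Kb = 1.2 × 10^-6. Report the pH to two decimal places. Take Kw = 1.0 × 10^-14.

pH = 9.83

N2H4 + H2O ⇌ N2H5+ + OH-
Kb = x²/(0.00388 − x) = 1.2 × 10^-6
Since Kb ≪ C₀, x ≈ √(Kb·C₀) = 6.82 × 10^-5 M.
pOH = 4.17, so pH = 14.00 − pOH = 9.83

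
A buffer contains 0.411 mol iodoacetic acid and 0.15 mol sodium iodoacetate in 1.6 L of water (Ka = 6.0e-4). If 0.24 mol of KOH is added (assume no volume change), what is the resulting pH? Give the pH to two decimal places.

After neutralization: n(ICH2COOH) = 0.171 mol, n(ICH2COO-) = 0.39 mol.
pKa = −log(6.0 × 10^-4) = 3.222
pH = pKa + log(n_ICH2COO-/n_ICH2COOH) = 3.222 + log(0.39/0.171) = 3.222 + (+0.358)

pH = 3.58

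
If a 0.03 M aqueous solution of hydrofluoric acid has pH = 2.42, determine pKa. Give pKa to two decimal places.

[H+] = 10^(-2.42) = 3.80 × 10^-3 M
At equilibrium [HA] = 0.03 − 3.80 × 10^-3 = 2.62 × 10^-2 M
Ka = [H+][A-]/[HA] = (3.80 × 10^-3)² / 2.62 × 10^-2 = 5.51 × 10^-4
pKa = -log(5.51 × 10^-4) = 3.26

pKa = 3.26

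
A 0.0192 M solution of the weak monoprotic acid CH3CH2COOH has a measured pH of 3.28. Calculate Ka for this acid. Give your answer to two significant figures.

[H+] = 10^(-3.28) = 5.25 × 10^-4 M
At equilibrium [HA] = 0.0192 − 5.25 × 10^-4 = 1.87 × 10^-2 M
Ka = [H+][A-]/[HA] = (5.25 × 10^-4)² / 1.87 × 10^-2 = 1.5 × 10^-5

Ka = 1.5 × 10^-5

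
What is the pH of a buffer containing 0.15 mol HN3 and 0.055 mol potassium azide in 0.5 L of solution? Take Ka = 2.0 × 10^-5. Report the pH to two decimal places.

pKa = −log(2.0 × 10^-5) = 4.699
Henderson–Hasselbalch: pH = pKa + log([N3-]/[HN3]) = 4.699 + log(0.055/0.15)
pH = 4.699 + (-0.436) = 4.26

pH = 4.26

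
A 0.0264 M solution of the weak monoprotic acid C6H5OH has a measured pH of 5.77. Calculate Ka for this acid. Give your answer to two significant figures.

[H+] = 10^(-5.77) = 1.70 × 10^-6 M
At equilibrium [HA] = 0.0264 − 1.70 × 10^-6 = 2.64 × 10^-2 M
Ka = [H+][A-]/[HA] = (1.70 × 10^-6)² / 2.64 × 10^-2 = 1.1 × 10^-10

Ka = 1.1 × 10^-10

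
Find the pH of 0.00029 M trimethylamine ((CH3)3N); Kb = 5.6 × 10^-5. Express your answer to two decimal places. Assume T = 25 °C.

(CH3)3N + H2O ⇌ (CH3)3NH+ + OH-
Let x = [OH-] at equilibrium. Kb = x²/(0.00029 − x).
Here C₀/Kb ≈ 5.18, so the small-x approximation fails. Use the quadratic:
x = [−5.6e-05 + √(5.6e-05² + 6.5e-08)]/2 = 1.02 × 10^-4 M
pOH = 3.99, so pH = 14.00 − pOH = 10.01

pH = 10.01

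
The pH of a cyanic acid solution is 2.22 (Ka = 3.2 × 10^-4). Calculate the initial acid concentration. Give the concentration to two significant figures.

[H+] = 10^(-2.22) = 6.03 × 10^-3 M = x
Ka = x²/(C₀ − x) ⇒ C₀ = x + x²/Ka
C₀ = 6.03 × 10^-3 + (6.03 × 10^-3)²/(3.2 × 10^-4) = 1.20 × 10^-1 M

C₀ = 1.2 × 10^-1 M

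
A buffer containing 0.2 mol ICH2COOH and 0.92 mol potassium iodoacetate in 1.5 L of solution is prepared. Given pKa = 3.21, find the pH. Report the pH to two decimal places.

pH = pKa + log([A⁻]/[HA]) = 3.21 + log(0.92/0.2)
pH = 3.21 + (+0.663) = 3.87

pH = 3.87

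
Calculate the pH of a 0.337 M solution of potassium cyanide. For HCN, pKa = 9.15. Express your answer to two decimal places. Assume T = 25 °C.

CN- is the conjugate base of the weak acid HCN.
Ka = 10^(−9.15) = 7.08 × 10^-10
Kb = Kw/Ka = 1.0×10^-14 / 7.08 × 10^-10 = 1.41 × 10^-5
Kb = x²/(0.337 − x) = 1.41 × 10^-5
Since Kb ≪ C₀, x ≈ √(Kb·C₀) = 2.18 × 10^-3 M.
Check: 0.65% ionized — well under 5%, approximation valid.
pOH = −log(2.18 × 10^-3) = 2.66; pH = 14.00 − 2.66 = 11.34

pH = 11.34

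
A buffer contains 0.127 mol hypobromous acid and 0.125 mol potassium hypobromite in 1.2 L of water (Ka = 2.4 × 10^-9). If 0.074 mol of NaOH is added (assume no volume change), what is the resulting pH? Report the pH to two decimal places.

After neutralization: n(HOBr) = 0.053 mol, n(OBr-) = 0.199 mol.
pKa = −log(2.4 × 10^-9) = 8.620
pH = pKa + log(n_OBr-/n_HOBr) = 8.620 + log(0.199/0.053) = 8.620 + (+0.575)

pH = 9.19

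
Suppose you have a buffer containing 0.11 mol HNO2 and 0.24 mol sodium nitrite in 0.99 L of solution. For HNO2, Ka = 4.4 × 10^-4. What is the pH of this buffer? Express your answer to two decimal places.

pH = 3.70

pKa = −log(4.4 × 10^-4) = 3.357
Using pH = pKa + log([base]/[acid]) with [base]/[acid] = 0.24/0.11:
pH = 3.357 + (+0.339) = 3.70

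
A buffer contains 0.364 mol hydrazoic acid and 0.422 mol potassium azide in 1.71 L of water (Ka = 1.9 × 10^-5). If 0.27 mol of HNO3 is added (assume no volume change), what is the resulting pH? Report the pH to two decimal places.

After neutralization: n(HN3) = 0.634 mol, n(N3-) = 0.152 mol.
pKa = −log(1.9 × 10^-5) = 4.721
pH = pKa + log(n_N3-/n_HN3) = 4.721 + log(0.152/0.634) = 4.721 + (-0.620)

pH = 4.10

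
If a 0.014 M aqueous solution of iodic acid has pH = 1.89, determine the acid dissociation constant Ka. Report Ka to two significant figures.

Ka = 1.5 × 10^-1

[H+] = 10^(-1.89) = 1.29 × 10^-2 M
At equilibrium [HA] = 0.014 − 1.29 × 10^-2 = 1.10 × 10^-3 M
Ka = [H+][A-]/[HA] = (1.29 × 10^-2)² / 1.10 × 10^-3 = 1.5 × 10^-1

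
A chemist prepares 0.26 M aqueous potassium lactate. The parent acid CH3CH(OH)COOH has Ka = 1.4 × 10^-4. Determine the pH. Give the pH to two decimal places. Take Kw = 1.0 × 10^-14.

pH = 8.63

CH3CH(OH)COO- is the conjugate base of the weak acid CH3CH(OH)COOH.
Kb = Kw/Ka = 1.0×10^-14 / 1.4 × 10^-4 = 7.14 × 10^-11
From the ICE table, Kb = x²/(0.26 − x) = 7.14 × 10^-11.
Neglecting x in the denominator: x = √(7.14 × 10^-11 × 0.26) = 4.31 × 10^-6 M
(x/C₀ = 0.0017% < 5%, so the approximation holds.)
pOH = 5.37, so pH = 14.00 − pOH = 8.63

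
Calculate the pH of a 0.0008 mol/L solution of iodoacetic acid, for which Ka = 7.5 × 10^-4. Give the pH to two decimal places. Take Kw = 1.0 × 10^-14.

ICH2COOH ⇌ ICH2COO- + H+
From the ICE table, Ka = [H+]²/(0.0008 − [H+]) = 7.5 × 10^-4.
The 5% rule fails; solving [H+]² + Ka·[H+] − Ka·C₀ = 0 exactly:
[H+] = (−Ka + √(Ka² + 4·Ka·C₀))/2 = 4.86 × 10^-4 M
pH = −log(4.86 × 10^-4) = 3.31

pH = 3.31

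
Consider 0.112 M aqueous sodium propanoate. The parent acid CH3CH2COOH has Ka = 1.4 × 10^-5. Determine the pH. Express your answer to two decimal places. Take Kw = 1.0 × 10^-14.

pH = 8.95

CH3CH2COO- is the conjugate base of the weak acid CH3CH2COOH.
Kb = Kw/Ka = 1.0×10^-14 / 1.4 × 10^-5 = 7.14 × 10^-10
Kb = [OH-]²/(0.112 − [OH-]) = 7.14 × 10^-10
Assume [OH-] ≪ 0.112: [OH-] ≈ √(7.14 × 10^-10 × 0.112) = 8.94 × 10^-6 M
([OH-]/C₀ = 0.008% < 5%, so the approximation holds.)
pOH = 5.05, so pH = 14.00 − pOH = 8.95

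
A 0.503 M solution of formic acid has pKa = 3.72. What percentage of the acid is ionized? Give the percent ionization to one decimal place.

HCOOH ⇌ HCOO- + H+; let x = [H+] at equilibrium.
Ka = 10^(−3.72) = 1.91 × 10^-4
x ≈ √(Ka·C₀) = √(1.91 × 10^-4 × 0.503) = 9.80 × 10^-3 M
% ionization = x/C₀ × 100% = 9.80 × 10^-3/0.503 × 100% = 1.9%

1.9%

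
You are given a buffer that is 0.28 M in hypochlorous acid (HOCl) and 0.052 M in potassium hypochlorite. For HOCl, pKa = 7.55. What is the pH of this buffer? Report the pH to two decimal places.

pH = pKa + log([A⁻]/[HA]) = 7.55 + log(0.052/0.28)
pH = 7.55 + (-0.731) = 6.82

pH = 6.82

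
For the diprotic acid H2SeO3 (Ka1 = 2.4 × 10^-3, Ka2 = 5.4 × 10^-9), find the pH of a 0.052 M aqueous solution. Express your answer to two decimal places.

Ka1 ≫ Ka2, so treat the first dissociation as the only significant source of H+.
Ka1 = x²/(0.052 − x) = 2.4 × 10^-3
Solving the quadratic: x = (−Ka1 + √(Ka1² + 4·Ka1·C₀))/2 = 1.00 × 10^-2 M
pH = −log(1.00 × 10^-2) = 2.00

pH = 2.00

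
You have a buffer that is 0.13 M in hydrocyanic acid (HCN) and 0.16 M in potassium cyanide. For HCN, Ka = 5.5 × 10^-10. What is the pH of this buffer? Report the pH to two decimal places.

pH = 9.35

pKa = −log(5.5 × 10^-10) = 9.260
Using pH = pKa + log([base]/[acid]) with [base]/[acid] = 0.16/0.13:
pH = 9.260 + (+0.090) = 9.35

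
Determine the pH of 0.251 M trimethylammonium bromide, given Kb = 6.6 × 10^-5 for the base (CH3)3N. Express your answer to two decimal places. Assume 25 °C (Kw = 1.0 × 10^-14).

pH = 5.21

(CH3)3NH+ is the conjugate acid of the weak base (CH3)3N.
Ka = Kw/Kb = 1.0×10^-14 / 6.6 × 10^-5 = 1.52 × 10^-10
From the ICE table, Ka = [H+]²/(0.251 − [H+]) = 1.52 × 10^-10.
Assume [H+] ≪ 0.251: [H+] ≈ √(1.52 × 10^-10 × 0.251) = 6.18 × 10^-6 M
pH = −log[H+] = −log(6.18 × 10^-6) = 5.21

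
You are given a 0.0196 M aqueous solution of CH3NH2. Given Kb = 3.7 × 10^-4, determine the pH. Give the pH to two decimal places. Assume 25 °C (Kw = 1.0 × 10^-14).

CH3NH2 + H2O ⇌ CH3NH3+ + OH-
Kb = [OH-]²/(0.0196 − [OH-]) = 3.7 × 10^-4
Here C₀/Kb ≈ 53, so the small-[OH-] approximation fails. Use the quadratic:
[OH-] = (−Kb + √(Kb² + 4·Kb·C₀))/2 = 2.51 × 10^-3 M
pOH = −log(2.51 × 10^-3) = 2.60; pH = 14.00 − 2.60 = 11.40

pH = 11.40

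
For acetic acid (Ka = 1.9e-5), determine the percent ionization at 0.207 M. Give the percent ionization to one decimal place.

CH3COOH ⇌ CH3COO- + H+; let x = [H+] at equilibrium.
x ≈ √(Ka·C₀) = √(1.9 × 10^-5 × 0.207) = 1.98 × 10^-3 M
Fraction ionized = 1.98 × 10^-3 / 0.207 = 0.0096 → 1.0%

1.0%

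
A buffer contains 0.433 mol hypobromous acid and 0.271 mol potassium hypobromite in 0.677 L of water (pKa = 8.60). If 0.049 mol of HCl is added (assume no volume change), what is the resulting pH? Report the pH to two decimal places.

After neutralization: n(HOBr) = 0.482 mol, n(OBr-) = 0.222 mol.
Henderson–Hasselbalch with mole ratio 0.222/0.482: pH = 8.60 + (-0.337)

pH = 8.26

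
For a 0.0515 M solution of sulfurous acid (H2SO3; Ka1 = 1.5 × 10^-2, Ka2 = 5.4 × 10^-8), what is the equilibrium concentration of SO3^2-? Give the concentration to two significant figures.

5.4 × 10^-8 M

First ionization gives [H+] ≈ [HSO3-] = 2.13 × 10^-2 M.
Second step: Ka2 = [H+][SO3^2-]/[HSO3-] ≈ [SO3^2-] (since [H+] ≈ [HSO3-]).
So [SO3^2-] ≈ Ka2.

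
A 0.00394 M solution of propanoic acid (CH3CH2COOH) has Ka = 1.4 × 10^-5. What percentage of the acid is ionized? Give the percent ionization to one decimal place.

5.8%

CH3CH2COOH ⇌ CH3CH2COO- + H+; let x = [H+] at equilibrium.
Solve x² + 1.4e-05x − 5.52e-08 = 0 → x = 2.28 × 10^-4 M
% ionization = x/C₀ × 100% = 2.28 × 10^-4/0.00394 × 100% = 5.8%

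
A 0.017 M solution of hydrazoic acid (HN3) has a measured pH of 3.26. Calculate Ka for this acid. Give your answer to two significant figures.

Ka = 1.8 × 10^-5

[H+] = 10^(-3.26) = 5.50 × 10^-4 M
At equilibrium [HA] = 0.017 − 5.50 × 10^-4 = 1.65 × 10^-2 M
Ka = [H+][A-]/[HA] = (5.50 × 10^-4)² / 1.65 × 10^-2 = 1.8 × 10^-5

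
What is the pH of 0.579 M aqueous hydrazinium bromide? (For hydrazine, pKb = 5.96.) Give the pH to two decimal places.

pH = 4.14

N2H5+ is the conjugate acid of the weak base N2H4.
Kb = 10^(−5.96) = 1.10 × 10^-6
Ka = Kw/Kb = 1.0×10^-14 / 1.10 × 10^-6 = 9.09 × 10^-9
From the ICE table, Ka = x²/(0.579 − x) = 9.09 × 10^-9.
Neglecting x in the denominator: x = √(9.09 × 10^-9 × 0.579) = 7.25 × 10^-5 M
pH = −log[H+] = −log(7.25 × 10^-5) = 4.14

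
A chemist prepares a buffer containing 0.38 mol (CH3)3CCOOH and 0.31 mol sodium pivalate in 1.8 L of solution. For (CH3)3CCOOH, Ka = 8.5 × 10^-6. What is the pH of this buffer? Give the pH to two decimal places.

pH = 4.98

pKa = −log(8.5 × 10^-6) = 5.071
pH = pKa + log([A⁻]/[HA]) = 5.071 + log(0.31/0.38)
pH = 5.071 + (-0.088) = 4.98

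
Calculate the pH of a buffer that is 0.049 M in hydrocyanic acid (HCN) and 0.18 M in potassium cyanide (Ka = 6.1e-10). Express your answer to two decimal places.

pH = 9.78

pKa = −log(6.1 × 10^-10) = 9.215
pH = pKa + log([A⁻]/[HA]) = 9.215 + log(0.18/0.049)
pH = 9.215 + (+0.565) = 9.78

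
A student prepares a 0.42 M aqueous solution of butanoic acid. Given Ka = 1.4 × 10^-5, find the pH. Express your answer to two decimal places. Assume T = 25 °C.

pH = 2.62

CH3(CH2)2COOH ⇌ CH3(CH2)2COO- + H+
From the ICE table, Ka = x²/(0.42 − x) = 1.4 × 10^-5.
Since Ka ≪ C₀, x ≈ √(Ka·C₀) = 2.42 × 10^-3 M.
pH = −log(2.42 × 10^-3) = 2.62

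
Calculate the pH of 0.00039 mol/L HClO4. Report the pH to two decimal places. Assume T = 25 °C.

HClO4 is a strong acid and dissociates completely, so [H+] = 0.00039 M.
pH = -log(0.00039) = 3.41

pH = 3.41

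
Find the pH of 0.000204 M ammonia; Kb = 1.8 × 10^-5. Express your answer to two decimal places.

pH = 9.72

NH3 + H2O ⇌ NH4+ + OH-
Kb = x²/(0.000204 − x) = 1.8 × 10^-5
Here C₀/Kb ≈ 11.3, so the small-x approximation fails. Use the quadratic:
x = (−Kb + √(Kb² + 4·Kb·C₀))/2 = 5.23 × 10^-5 M
pOH = −log(5.23 × 10^-5) = 4.28; pH = 14.00 − 4.28 = 9.72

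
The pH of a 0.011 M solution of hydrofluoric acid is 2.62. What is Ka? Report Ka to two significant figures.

Ka = 6.7 × 10^-4

[H+] = 10^(-2.62) = 2.40 × 10^-3 M
At equilibrium [HA] = 0.011 − 2.40 × 10^-3 = 8.60 × 10^-3 M
Ka = [H+][A-]/[HA] = (2.40 × 10^-3)² / 8.60 × 10^-3 = 6.7 × 10^-4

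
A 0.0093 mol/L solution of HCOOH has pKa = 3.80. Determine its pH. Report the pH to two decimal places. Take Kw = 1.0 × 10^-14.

pH = 2.94

HCOOH ⇌ HCOO- + H+
Ka = 10^(−3.80) = 1.58 × 10^-4
From the ICE table, Ka = [H+]²/(0.0093 − [H+]) = 1.58 × 10^-4.
Here C₀/Ka ≈ 58.9, so the small-[H+] approximation fails. Use the quadratic:
[H+] = [−0.000158 + √(0.000158² + 5.88e-06)]/2 = 1.14 × 10^-3 M
pH = −log(1.14 × 10^-3) = 2.94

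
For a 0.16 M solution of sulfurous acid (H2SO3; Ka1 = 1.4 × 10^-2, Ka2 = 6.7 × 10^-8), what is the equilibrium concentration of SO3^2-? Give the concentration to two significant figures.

6.7 × 10^-8 M

First ionization gives [H+] ≈ [HSO3-] = 4.08 × 10^-2 M.
Second step: Ka2 = [H+][SO3^2-]/[HSO3-] ≈ [SO3^2-] (since [H+] ≈ [HSO3-]).
So [SO3^2-] ≈ Ka2.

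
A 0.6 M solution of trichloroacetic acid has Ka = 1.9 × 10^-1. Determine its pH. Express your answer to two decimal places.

pH = 0.59

Cl3CCOOH ⇌ Cl3CCOO- + H+
From the ICE table, Ka = [H+]²/(0.6 − [H+]) = 1.9 × 10^-1.
[H+] is not negligible relative to C₀; solve [H+]² + 0.19·[H+] − 0.114 = 0.
[H+] = [−0.19 + √(0.19² + 0.456)]/2 = 2.56 × 10^-1 M
pH = −log(2.56 × 10^-1) = 0.59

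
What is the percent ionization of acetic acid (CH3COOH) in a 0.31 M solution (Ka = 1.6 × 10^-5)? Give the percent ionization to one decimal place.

0.7%

CH3COOH ⇌ CH3COO- + H+; let x = [H+] at equilibrium.
x ≈ √(Ka·C₀) = √(1.6 × 10^-5 × 0.31) = 2.23 × 10^-3 M
% ionization = x/C₀ × 100% = 2.23 × 10^-3/0.31 × 100% = 0.7%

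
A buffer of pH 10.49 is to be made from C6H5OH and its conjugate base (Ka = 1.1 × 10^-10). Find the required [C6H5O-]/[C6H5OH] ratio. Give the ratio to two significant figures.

ratio = 3.4

pKa = -log(1.1 × 10^-10) = 9.959
pH = pKa + log(r) ⇒ log(r) = 10.49 − 9.959 = +0.531
r = [C6H5O-]/[C6H5OH] = 10^(+0.531) = 3.4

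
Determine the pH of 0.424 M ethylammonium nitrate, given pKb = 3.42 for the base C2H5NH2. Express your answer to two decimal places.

C2H5NH3+ is the conjugate acid of the weak base C2H5NH2.
Kb = 10^(−3.42) = 3.80 × 10^-4
Ka = Kw/Kb = 1.0×10^-14 / 3.80 × 10^-4 = 2.63 × 10^-11
Let x = [H+] at equilibrium. Ka = x²/(0.424 − x).
Assume x ≪ 0.424: x ≈ √(2.63 × 10^-11 × 0.424) = 3.34 × 10^-6 M
pH = −log[H+] = −log(3.34 × 10^-6) = 5.48

pH = 5.48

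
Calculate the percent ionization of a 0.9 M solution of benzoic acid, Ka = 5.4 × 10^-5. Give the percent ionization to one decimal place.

C6H5COOH ⇌ C6H5COO- + H+; let x = [H+] at equilibrium.
x ≈ √(Ka·C₀) = √(5.4 × 10^-5 × 0.9) = 6.97 × 10^-3 M
% ionization = x/C₀ × 100% = 6.97 × 10^-3/0.9 × 100% = 0.8%

0.8%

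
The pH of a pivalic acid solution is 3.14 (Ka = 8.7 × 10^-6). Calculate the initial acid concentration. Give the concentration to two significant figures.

C₀ = 6.1 × 10^-2 M

[H+] = 10^(-3.14) = 7.24 × 10^-4 M = x
Ka = x²/(C₀ − x) ⇒ C₀ = x + x²/Ka
C₀ = 7.24 × 10^-4 + (7.24 × 10^-4)²/(8.7 × 10^-6) = 6.10 × 10^-2 M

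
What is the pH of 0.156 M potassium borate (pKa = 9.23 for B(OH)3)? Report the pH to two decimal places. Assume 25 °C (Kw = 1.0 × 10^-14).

B(OH)4- is the conjugate base of the weak acid B(OH)3.
Ka = 10^(−9.23) = 5.89 × 10^-10
Kb = Kw/Ka = 1.0×10^-14 / 5.89 × 10^-10 = 1.70 × 10^-5
From the ICE table, Kb = [OH-]²/(0.156 − [OH-]) = 1.70 × 10^-5.
Neglecting [OH-] in the denominator: [OH-] = √(1.70 × 10^-5 × 0.156) = 1.63 × 10^-3 M
([OH-]/C₀ = 1% < 5%, so the approximation holds.)
pOH = 2.79, so pH = 14.00 − pOH = 11.21

pH = 11.21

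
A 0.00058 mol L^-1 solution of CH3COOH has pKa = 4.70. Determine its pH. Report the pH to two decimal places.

pH = 4.01

CH3COOH ⇌ CH3COO- + H+
Ka = 10^(−4.70) = 2.00 × 10^-5
Let x = [H+] at equilibrium. Ka = x²/(0.00058 − x).
The 5% rule fails; solving x² + Ka·x − Ka·C₀ = 0 exactly:
x = (−Ka + √(Ka² + 4·Ka·C₀))/2 = 9.82 × 10^-5 M
pH = −log(9.82 × 10^-5) = 4.01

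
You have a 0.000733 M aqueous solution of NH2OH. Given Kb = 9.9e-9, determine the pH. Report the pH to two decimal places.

NH2OH + H2O ⇌ NH3OH+ + OH-
Kb = [OH-]²/(0.000733 − [OH-]) = 9.9 × 10^-9
Since Kb ≪ C₀, [OH-] ≈ √(Kb·C₀) = 2.69 × 10^-6 M.
pOH = −log(2.69 × 10^-6) = 5.57; pH = 14.00 − 5.57 = 8.43

pH = 8.43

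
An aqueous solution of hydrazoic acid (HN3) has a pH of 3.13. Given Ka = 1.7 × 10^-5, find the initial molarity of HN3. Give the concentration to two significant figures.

C₀ = 3.3 × 10^-2 M

[H+] = 10^(-3.13) = 7.41 × 10^-4 M = x
Ka = x²/(C₀ − x) ⇒ C₀ = x + x²/Ka
C₀ = 7.41 × 10^-4 + (7.41 × 10^-4)²/(1.7 × 10^-5) = 3.30 × 10^-2 M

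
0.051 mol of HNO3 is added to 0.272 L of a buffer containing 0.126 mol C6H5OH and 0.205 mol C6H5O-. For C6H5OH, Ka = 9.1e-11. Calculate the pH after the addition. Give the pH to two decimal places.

Added H+ converts C6H5O- to C6H5OH: C6H5OH → 0.177 mol, C6H5O- → 0.154 mol.
pKa = −log(9.1 × 10^-11) = 10.041
pH = pKa + log([A⁻]/[HA]) = 10.041 + log(0.154/0.177) = 10.041 -0.060

pH = 9.98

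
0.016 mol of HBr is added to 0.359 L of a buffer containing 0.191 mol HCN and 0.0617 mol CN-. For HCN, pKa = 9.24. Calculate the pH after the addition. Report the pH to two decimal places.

Added H+ converts CN- to HCN: HCN → 0.207 mol, CN- → 0.0457 mol.
pH = pKa + log([A⁻]/[HA]) = 9.24 + log(0.0457/0.207) = 9.24 -0.656

pH = 8.58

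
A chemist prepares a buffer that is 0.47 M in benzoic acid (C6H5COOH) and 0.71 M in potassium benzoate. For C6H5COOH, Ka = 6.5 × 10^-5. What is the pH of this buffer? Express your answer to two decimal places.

pH = 4.37

pKa = −log(6.5 × 10^-5) = 4.187
pH = pKa + log([A⁻]/[HA]) = 4.187 + log(0.71/0.47)
pH = 4.187 + (+0.179) = 4.37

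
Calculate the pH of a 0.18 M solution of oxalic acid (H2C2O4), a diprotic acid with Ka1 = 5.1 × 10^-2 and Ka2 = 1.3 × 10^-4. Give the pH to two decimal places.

pH = 1.13

Ka1 ≫ Ka2, so treat the first dissociation as the only significant source of H+.
Ka1 = x²/(0.18 − x) = 5.1 × 10^-2
Solving the quadratic: x = (−Ka1 + √(Ka1² + 4·Ka1·C₀))/2 = 7.36 × 10^-2 M
pH = −log(7.36 × 10^-2) = 1.13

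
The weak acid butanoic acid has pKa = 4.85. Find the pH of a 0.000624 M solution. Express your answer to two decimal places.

pH = 4.06

CH3(CH2)2COOH ⇌ CH3(CH2)2COO- + H+
Ka = 10^(−4.85) = 1.41 × 10^-5
From the ICE table, Ka = [H+]²/(0.000624 − [H+]) = 1.41 × 10^-5.
The 5% rule fails; solving [H+]² + Ka·[H+] − Ka·C₀ = 0 exactly:
[H+] = (−Ka + √(Ka² + 4·Ka·C₀))/2 = 8.70 × 10^-5 M
pH = −log(8.70 × 10^-5) = 4.06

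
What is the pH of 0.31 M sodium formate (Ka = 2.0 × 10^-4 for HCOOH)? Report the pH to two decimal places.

pH = 8.60

HCOO- is the conjugate base of the weak acid HCOOH.
Kb = Kw/Ka = 1.0×10^-14 / 2.0 × 10^-4 = 5.00 × 10^-11
Kb = [OH-]²/(0.31 − [OH-]) = 5.00 × 10^-11
Assume [OH-] ≪ 0.31: [OH-] ≈ √(5.00 × 10^-11 × 0.31) = 3.94 × 10^-6 M
Check: 0.0013% ionized — well under 5%, approximation valid.
pOH = −log(3.94 × 10^-6) = 5.40; pH = 14.00 − 5.40 = 8.60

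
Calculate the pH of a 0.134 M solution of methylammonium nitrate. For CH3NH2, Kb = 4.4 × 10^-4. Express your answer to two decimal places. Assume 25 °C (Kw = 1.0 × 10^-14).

CH3NH3+ is the conjugate acid of the weak base CH3NH2.
Ka = Kw/Kb = 1.0×10^-14 / 4.4 × 10^-4 = 2.27 × 10^-11
Let x = [H+] at equilibrium. Ka = x²/(0.134 − x).
Assume x ≪ 0.134: x ≈ √(2.27 × 10^-11 × 0.134) = 1.74 × 10^-6 M
(x/C₀ = 0.0013% < 5%, so the approximation holds.)
pH = −log(1.74 × 10^-6) = 5.76

pH = 5.76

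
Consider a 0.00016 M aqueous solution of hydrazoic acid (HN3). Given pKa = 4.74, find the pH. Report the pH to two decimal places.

pH = 4.34

HN3 ⇌ N3- + H+
Ka = 10^(−4.74) = 1.82 × 10^-5
Ka = [H+]²/(0.00016 − [H+]) = 1.82 × 10^-5
Here C₀/Ka ≈ 8.79, so the small-[H+] approximation fails. Use the quadratic:
[H+] = [−1.82e-05 + √(1.82e-05² + 1.16e-08)]/2 = 4.56 × 10^-5 M
pH = −log[H+] = −log(4.56 × 10^-5) = 4.34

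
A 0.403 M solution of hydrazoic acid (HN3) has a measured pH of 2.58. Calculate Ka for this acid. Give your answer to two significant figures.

[H+] = 10^(-2.58) = 2.63 × 10^-3 M
At equilibrium [HA] = 0.403 − 2.63 × 10^-3 = 4.00 × 10^-1 M
Ka = [H+][A-]/[HA] = (2.63 × 10^-3)² / 4.00 × 10^-1 = 1.7 × 10^-5

Ka = 1.7 × 10^-5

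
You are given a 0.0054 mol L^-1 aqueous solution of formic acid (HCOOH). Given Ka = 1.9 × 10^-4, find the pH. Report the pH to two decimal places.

pH = 3.04

HCOOH ⇌ HCOO- + H+
From the ICE table, Ka = x²/(0.0054 − x) = 1.9 × 10^-4.
x is not negligible relative to C₀; solve x² + 0.00019·x − 1.03e-06 = 0.
x = [−0.00019 + √(0.00019² + 4.1e-06)]/2 = 9.22 × 10^-4 M
pH = −log(9.22 × 10^-4) = 3.04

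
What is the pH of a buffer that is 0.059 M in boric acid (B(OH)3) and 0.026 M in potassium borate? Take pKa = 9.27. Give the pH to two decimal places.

pH = 8.91

pH = pKa + log([A⁻]/[HA]) = 9.27 + log(0.026/0.059)
pH = 9.27 + (-0.356) = 8.91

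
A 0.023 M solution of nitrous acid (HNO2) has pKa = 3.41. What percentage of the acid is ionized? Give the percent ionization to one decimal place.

12.2%

HNO2 ⇌ NO2- + H+; let x = [H+] at equilibrium.
Ka = 10^(−3.41) = 3.89 × 10^-4
Solve x² + 0.000389x − 8.95e-06 = 0 → x = 2.80 × 10^-3 M
% ionization = x/C₀ × 100% = 2.80 × 10^-3/0.023 × 100% = 12.2%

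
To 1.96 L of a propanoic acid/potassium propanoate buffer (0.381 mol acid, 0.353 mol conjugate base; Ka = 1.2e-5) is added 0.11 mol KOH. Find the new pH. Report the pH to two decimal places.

OH- converts CH3CH2COOH to CH3CH2COO-: CH3CH2COOH → 0.271 mol, CH3CH2COO- → 0.463 mol.
pKa = −log(1.2 × 10^-5) = 4.921
Henderson–Hasselbalch with mole ratio 0.463/0.271: pH = 4.921 + (+0.233)

pH = 5.15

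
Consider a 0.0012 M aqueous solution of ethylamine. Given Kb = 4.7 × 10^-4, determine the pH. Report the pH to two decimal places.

pH = 10.74

C2H5NH2 + H2O ⇌ C2H5NH3+ + OH-
From the ICE table, Kb = [OH-]²/(0.0012 − [OH-]) = 4.7 × 10^-4.
[OH-] is not negligible relative to C₀; solve [OH-]² + 0.00047·[OH-] − 5.64e-07 = 0.
[OH-] = (−Kb + √(Kb² + 4·Kb·C₀))/2 = 5.52 × 10^-4 M
pOH = 3.26, so pH = 14.00 − pOH = 10.74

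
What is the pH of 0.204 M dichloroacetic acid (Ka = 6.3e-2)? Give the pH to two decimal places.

pH = 1.06

Cl2CHCOOH ⇌ Cl2CHCOO- + H+
Let x = [H+] at equilibrium. Ka = x²/(0.204 − x).
The 5% rule fails; solving x² + Ka·x − Ka·C₀ = 0 exactly:
x = [−0.063 + √(0.063² + 0.0514)]/2 = 8.62 × 10^-2 M
pH = −log[H+] = −log(8.62 × 10^-2) = 1.06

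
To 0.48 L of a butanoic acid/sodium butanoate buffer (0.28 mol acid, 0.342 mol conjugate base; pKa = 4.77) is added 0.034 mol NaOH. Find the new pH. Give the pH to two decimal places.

OH- converts CH3(CH2)2COOH to CH3(CH2)2COO-: CH3(CH2)2COOH → 0.246 mol, CH3(CH2)2COO- → 0.376 mol.
pH = pKa + log(n_CH3(CH2)2COO-/n_CH3(CH2)2COOH) = 4.77 + log(0.376/0.246) = 4.77 + (+0.184)

pH = 4.95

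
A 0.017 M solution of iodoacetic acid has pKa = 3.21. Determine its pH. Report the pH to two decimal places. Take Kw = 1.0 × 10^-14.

ICH2COOH ⇌ ICH2COO- + H+
Ka = 10^(−3.21) = 6.17 × 10^-4
Ka = [H+]²/(0.017 − [H+]) = 6.17 × 10^-4
The 5% rule fails; solving [H+]² + Ka·[H+] − Ka·C₀ = 0 exactly:
[H+] = (−Ka + √(Ka² + 4·Ka·C₀))/2 = 2.94 × 10^-3 M
pH = −log(2.94 × 10^-3) = 2.53

pH = 2.53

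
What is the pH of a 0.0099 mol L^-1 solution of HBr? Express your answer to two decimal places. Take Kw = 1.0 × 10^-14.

HBr is a strong acid and dissociates completely, so [H+] = 0.0099 M.
pH = -log(0.0099) = 2.00

pH = 2.00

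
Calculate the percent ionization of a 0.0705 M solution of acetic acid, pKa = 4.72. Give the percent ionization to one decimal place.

CH3COOH ⇌ CH3COO- + H+; let x = [H+] at equilibrium.
Ka = 10^(−4.72) = 1.91 × 10^-5
x ≈ √(Ka·C₀) = √(1.91 × 10^-5 × 0.0705) = 1.16 × 10^-3 M
% ionization = x/C₀ × 100% = 1.16 × 10^-3/0.0705 × 100% = 1.6%

1.6%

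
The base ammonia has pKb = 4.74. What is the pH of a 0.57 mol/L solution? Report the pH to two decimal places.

NH3 + H2O ⇌ NH4+ + OH-
Kb = 10^(−4.74) = 1.82 × 10^-5
From the ICE table, Kb = [OH-]²/(0.57 − [OH-]) = 1.82 × 10^-5.
Assume [OH-] ≪ 0.57: [OH-] ≈ √(1.82 × 10^-5 × 0.57) = 3.22 × 10^-3 M
Check: 0.57% ionized — well under 5%, approximation valid.
pOH = 2.49, so pH = 14.00 − pOH = 11.51

pH = 11.51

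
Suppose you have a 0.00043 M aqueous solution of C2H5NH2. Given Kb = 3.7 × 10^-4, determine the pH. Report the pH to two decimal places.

pH = 10.41

C2H5NH2 + H2O ⇌ C2H5NH3+ + OH-
Kb = [OH-]²/(0.00043 − [OH-]) = 3.7 × 10^-4
The 5% rule fails; solving [OH-]² + Kb·[OH-] − Kb·C₀ = 0 exactly:
[OH-] = (−Kb + √(Kb² + 4·Kb·C₀))/2 = 2.55 × 10^-4 M
pOH = −log(2.55 × 10^-4) = 3.59; pH = 14.00 − 3.59 = 10.41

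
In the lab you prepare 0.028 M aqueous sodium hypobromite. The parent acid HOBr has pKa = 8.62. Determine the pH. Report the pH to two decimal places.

OBr- is the conjugate base of the weak acid HOBr.
Ka = 10^(−8.62) = 2.40 × 10^-9
Kb = Kw/Ka = 1.0×10^-14 / 2.40 × 10^-9 = 4.17 × 10^-6
Let x = [OH-] at equilibrium. Kb = x²/(0.028 − x).
Since Kb ≪ C₀, x ≈ √(Kb·C₀) = 3.42 × 10^-4 M.
Check: 1.2% ionized — well under 5%, approximation valid.
pOH = 3.47, so pH = 14.00 − pOH = 10.53

pH = 10.53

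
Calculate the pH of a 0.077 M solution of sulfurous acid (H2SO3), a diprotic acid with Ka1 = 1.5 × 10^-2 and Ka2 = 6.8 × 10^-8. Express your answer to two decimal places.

pH = 1.56

Ka1 ≫ Ka2, so treat the first dissociation as the only significant source of H+.
Ka1 = x²/(0.077 − x) = 1.5 × 10^-2
Solving the quadratic: x = (−Ka1 + √(Ka1² + 4·Ka1·C₀))/2 = 2.73 × 10^-2 M
pH = −log(2.73 × 10^-2) = 1.56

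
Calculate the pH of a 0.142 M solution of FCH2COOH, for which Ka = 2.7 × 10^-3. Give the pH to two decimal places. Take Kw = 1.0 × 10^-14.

pH = 1.74

FCH2COOH ⇌ FCH2COO- + H+
From the ICE table, Ka = [H+]²/(0.142 − [H+]) = 2.7 × 10^-3.
[H+] is not negligible relative to C₀; solve [H+]² + 0.0027·[H+] − 0.000383 = 0.
[H+] = [−0.0027 + √(0.0027² + 0.00153)]/2 = 1.83 × 10^-2 M
pH = −log(1.83 × 10^-2) = 1.74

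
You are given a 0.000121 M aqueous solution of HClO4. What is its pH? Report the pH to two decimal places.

HClO4 is a strong acid and dissociates completely, so [H+] = 0.000121 M.
pH = -log(0.000121) = 3.92

pH = 3.92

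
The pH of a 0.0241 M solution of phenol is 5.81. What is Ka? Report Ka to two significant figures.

[H+] = 10^(-5.81) = 1.55 × 10^-6 M
At equilibrium [HA] = 0.0241 − 1.55 × 10^-6 = 2.41 × 10^-2 M
Ka = [H+][A-]/[HA] = (1.55 × 10^-6)² / 2.41 × 10^-2 = 1.0 × 10^-10

Ka = 1.0 × 10^-10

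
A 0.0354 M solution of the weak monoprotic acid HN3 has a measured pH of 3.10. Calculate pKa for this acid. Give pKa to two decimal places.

[H+] = 10^(-3.10) = 7.94 × 10^-4 M
At equilibrium [HA] = 0.0354 − 7.94 × 10^-4 = 3.46 × 10^-2 M
Ka = [H+][A-]/[HA] = (7.94 × 10^-4)² / 3.46 × 10^-2 = 1.82 × 10^-5
pKa = -log(1.82 × 10^-5) = 4.74

pKa = 4.74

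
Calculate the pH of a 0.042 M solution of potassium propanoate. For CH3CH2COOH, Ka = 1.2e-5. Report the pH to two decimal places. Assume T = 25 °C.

CH3CH2COO- is the conjugate base of the weak acid CH3CH2COOH.
Kb = Kw/Ka = 1.0×10^-14 / 1.2 × 10^-5 = 8.33 × 10^-10
Let x = [OH-] at equilibrium. Kb = x²/(0.042 − x).
Since Kb ≪ C₀, x ≈ √(Kb·C₀) = 5.91 × 10^-6 M.
Check: 0.014% ionized — well under 5%, approximation valid.
pOH = −log(5.91 × 10^-6) = 5.23; pH = 14.00 − 5.23 = 8.77

pH = 8.77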